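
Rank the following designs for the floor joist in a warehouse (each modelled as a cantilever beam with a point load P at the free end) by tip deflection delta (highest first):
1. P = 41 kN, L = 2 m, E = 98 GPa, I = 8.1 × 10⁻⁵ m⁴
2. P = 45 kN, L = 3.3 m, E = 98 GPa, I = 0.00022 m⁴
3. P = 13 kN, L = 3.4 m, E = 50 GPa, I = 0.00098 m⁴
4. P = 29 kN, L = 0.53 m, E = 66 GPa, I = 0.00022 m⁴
Model: a cantilever beam with a point load P at the free end, so delta = (P·L^3) / (3·E·I) (SI units).
  Case 1: delta = (41000 × 2^3) / (3 × (9.8 × 10¹⁰) × (8.1 × 10⁻⁵)) = 0.01377 m = 13.77 mm
  Case 2: delta = (45000 × 3.3^3) / (3 × (9.8 × 10¹⁰) × 0.00022) = 0.025 m = 25 mm
  Case 3: delta = (13000 × 3.4^3) / (3 × (5 × 10¹⁰) × 0.00098) = 0.003476 m = 3.476 mm
  Case 4: delta = (29000 × 0.53^3) / (3 × (6.6 × 10¹⁰) × 0.00022) = 9.911 × 10⁻⁵ m = 0.09911 mm
Ordering: 25 mm (case 2) > 13.77 mm (case 1) > 3.476 mm (case 3) > 0.09911 mm (case 4)
Final answer: 2, 1, 3, 4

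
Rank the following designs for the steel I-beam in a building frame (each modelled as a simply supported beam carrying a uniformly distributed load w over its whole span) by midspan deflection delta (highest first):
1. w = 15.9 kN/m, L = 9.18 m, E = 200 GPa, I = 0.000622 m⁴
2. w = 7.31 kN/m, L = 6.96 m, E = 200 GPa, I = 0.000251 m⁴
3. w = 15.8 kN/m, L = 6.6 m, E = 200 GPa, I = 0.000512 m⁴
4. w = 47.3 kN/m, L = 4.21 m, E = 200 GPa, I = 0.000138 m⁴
Model: a simply supported beam carrying a uniformly distributed load w over its whole span, so delta = (5·w·L^4) / (384·E·I) (SI units).
  Case 1: delta = (5 × 15900 × 9.18^4) / (384 × (2 × 10¹¹) × 0.000622) = 0.01182 m = 11.82 mm
  Case 2: delta = (5 × 7310 × 6.96^4) / (384 × (2 × 10¹¹) × 0.000251) = 0.004449 m = 4.449 mm
  Case 3: delta = (5 × 15800 × 6.6^4) / (384 × (2 × 10¹¹) × 0.000512) = 0.003812 m = 3.812 mm
  Case 4: delta = (5 × 47300 × 4.21^4) / (384 × (2 × 10¹¹) × 0.000138) = 0.00701 m = 7.01 mm
Ordering: 11.82 mm (case 1) > 7.01 mm (case 4) > 4.449 mm (case 2) > 3.812 mm (case 3)
Final answer: 1, 4, 2, 3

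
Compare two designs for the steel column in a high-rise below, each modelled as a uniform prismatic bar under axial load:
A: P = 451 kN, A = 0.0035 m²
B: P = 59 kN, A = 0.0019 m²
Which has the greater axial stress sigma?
Model: a uniform prismatic bar under axial load, so sigma = P / A (SI units).
  A: sigma = 451000 / 0.0035 = 1.289 × 10⁸ Pa = 128.9 MPa
  B: sigma = 59000 / 0.0019 = 3.105 × 10⁷ Pa = 31.05 MPa
128.9 MPa > 31.05 MPa, so A is larger.
Final answer: A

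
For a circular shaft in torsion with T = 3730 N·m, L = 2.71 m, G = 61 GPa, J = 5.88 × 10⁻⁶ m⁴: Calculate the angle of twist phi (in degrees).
Model: a circular shaft in torsion, so phi = (T·L) / (G·J).
Convert to SI units:
  G = 61 GPa = 6.1 × 10¹⁰ Pa
Substitute:
  phi = (3730 × 2.71) / ((6.1 × 10¹⁰) × (5.88 × 10⁻⁶))
  phi = 0.02818 rad
Convert to degrees: phi = 0.02818 × 180/π = 1.615°
Final answer: phi = 1.615°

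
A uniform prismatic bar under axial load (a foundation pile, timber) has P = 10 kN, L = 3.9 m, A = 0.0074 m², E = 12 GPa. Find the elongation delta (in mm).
Model: a uniform prismatic bar under axial load, so delta = (P·L) / (A·E).
Convert to SI units:
  P = 10 kN = 10000 N
  E = 12 GPa = 1.2 × 10¹⁰ Pa
Substitute:
  delta = (10000 × 3.9) / (0.0074 × (1.2 × 10¹⁰))
  delta = 0.0004392 m
Convert: delta = 0.0004392 m = 0.4392 mm
Final answer: delta = 0.4392 mm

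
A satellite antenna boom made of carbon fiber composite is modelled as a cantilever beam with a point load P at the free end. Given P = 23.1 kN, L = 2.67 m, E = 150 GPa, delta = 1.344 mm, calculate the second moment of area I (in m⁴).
Model: a cantilever beam with a point load P at the free end, so delta = (P·L^3) / (3·E·I).
Solve for I: I = (P·L^3) / (3·delta·E).
Convert to SI units:
  P = 23.1 kN = 23100 N
  E = 150 GPa = 1.5 × 10¹¹ Pa
  delta = 1.344 mm = 0.001344 m
Substitute:
  I = (23100 × 2.67^3) / (3 × 0.001344 × (1.5 × 10¹¹))
  I = 0.000727 m⁴
Final answer: I = 0.000727 m⁴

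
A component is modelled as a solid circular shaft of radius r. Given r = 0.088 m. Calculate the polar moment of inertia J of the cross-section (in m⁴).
Model: a solid circular shaft of radius r, so J = (π·r^4) / 2.
Substitute:
  J = (π × 0.088^4) / 2
  J = 9.42 × 10⁻⁵ m⁴
Final answer: J = 9.42 × 10⁻⁵ m⁴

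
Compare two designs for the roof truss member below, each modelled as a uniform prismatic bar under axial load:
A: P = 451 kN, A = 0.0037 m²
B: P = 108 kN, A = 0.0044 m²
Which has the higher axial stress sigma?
Model: a uniform prismatic bar under axial load, so sigma = P / A (SI units).
  A: sigma = 451000 / 0.0037 = 1.219 × 10⁸ Pa = 121.9 MPa
  B: sigma = 108000 / 0.0044 = 2.455 × 10⁷ Pa = 24.55 MPa
121.9 MPa > 24.55 MPa, so A is larger.
Final answer: A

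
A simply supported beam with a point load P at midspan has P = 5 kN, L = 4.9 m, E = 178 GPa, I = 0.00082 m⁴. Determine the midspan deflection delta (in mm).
Model: a simply supported beam with a point load P at midspan, so delta = (P·L^3) / (48·E·I).
Convert to SI units:
  P = 5 kN = 5000 N
  E = 178 GPa = 1.78 × 10¹¹ Pa
Substitute:
  delta = (5000 × 4.9^3) / (48 × (1.78 × 10¹¹) × 0.00082)
  delta = 8.396 × 10⁻⁵ m
Convert: delta = 8.396 × 10⁻⁵ m = 0.08396 mm
Final answer: delta = 0.08396 mm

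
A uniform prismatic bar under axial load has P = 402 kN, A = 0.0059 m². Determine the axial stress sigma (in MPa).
Model: a uniform prismatic bar under axial load, so sigma = P / A.
Convert to SI units:
  P = 402 kN = 402000 N
Substitute:
  sigma = 402000 / 0.0059
  sigma = 6.814 × 10⁷ Pa
Convert: sigma = 6.814 × 10⁷ Pa = 68.14 MPa
Final answer: sigma = 68.14 MPa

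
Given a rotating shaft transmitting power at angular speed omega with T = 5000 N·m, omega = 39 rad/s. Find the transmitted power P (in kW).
Model: a rotating shaft transmitting power at angular speed omega, so P = T·omega.
Substitute:
  P = 5000 × 39
  P = 195000 W
Convert: P = 195000 W = 195 kW
Final answer: P = 195 kW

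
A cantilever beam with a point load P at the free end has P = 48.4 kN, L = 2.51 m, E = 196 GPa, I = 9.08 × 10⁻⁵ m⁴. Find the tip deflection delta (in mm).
Model: a cantilever beam with a point load P at the free end, so delta = (P·L^3) / (3·E·I).
Convert to SI units:
  P = 48.4 kN = 48400 N
  E = 196 GPa = 1.96 × 10¹¹ Pa
Substitute:
  delta = (48400 × 2.51^3) / (3 × (1.96 × 10¹¹) × (9.08 × 10⁻⁵))
  delta = 0.01434 m
Convert: delta = 0.01434 m = 14.34 mm
Final answer: delta = 14.34 mm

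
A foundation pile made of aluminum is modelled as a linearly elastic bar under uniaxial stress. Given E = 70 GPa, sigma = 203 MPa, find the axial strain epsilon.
Model: a linearly elastic bar under uniaxial stress, so sigma = E·epsilon.
Solve for epsilon: epsilon = sigma / E.
Convert to SI units:
  E = 70 GPa = 7 × 10¹⁰ Pa
  sigma = 203 MPa = 2.03 × 10⁸ Pa
Substitute:
  epsilon = (2.03 × 10⁸) / (7 × 10¹⁰)
  epsilon = 0.0029
Final answer: epsilon = 0.0029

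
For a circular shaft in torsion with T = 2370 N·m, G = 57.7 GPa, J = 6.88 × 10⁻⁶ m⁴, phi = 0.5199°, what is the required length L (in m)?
Model: a circular shaft in torsion, so phi = (T·L) / (G·J).
Solve for L: L = (phi·G·J) / T.
Convert to SI units:
  G = 57.7 GPa = 5.77 × 10¹⁰ Pa
  phi = 0.5199° = 0.009074 rad
Substitute:
  L = (0.009074 × (5.77 × 10¹⁰) × (6.88 × 10⁻⁶)) / 2370
  L = 1.52 m
Final answer: L = 1.52 m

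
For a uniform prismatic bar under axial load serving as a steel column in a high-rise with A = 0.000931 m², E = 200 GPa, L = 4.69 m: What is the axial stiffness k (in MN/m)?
Model: a uniform prismatic bar under axial load, so k = (A·E) / L.
Convert to SI units:
  E = 200 GPa = 2 × 10¹¹ Pa
Substitute:
  k = (0.000931 × (2 × 10¹¹)) / 4.69
  k = 3.97 × 10⁷ N/m
Convert: k = 3.97 × 10⁷ N/m = 39.7 MN/m
Final answer: k = 39.7 MN/m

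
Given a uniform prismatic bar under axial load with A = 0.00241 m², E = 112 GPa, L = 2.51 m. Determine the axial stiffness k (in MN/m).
Model: a uniform prismatic bar under axial load, so k = (A·E) / L.
Convert to SI units:
  E = 112 GPa = 1.12 × 10¹¹ Pa
Substitute:
  k = (0.00241 × (1.12 × 10¹¹)) / 2.51
  k = 1.075 × 10⁸ N/m
Convert: k = 1.075 × 10⁸ N/m = 107.5 MN/m
Final answer: k = 107.5 MN/m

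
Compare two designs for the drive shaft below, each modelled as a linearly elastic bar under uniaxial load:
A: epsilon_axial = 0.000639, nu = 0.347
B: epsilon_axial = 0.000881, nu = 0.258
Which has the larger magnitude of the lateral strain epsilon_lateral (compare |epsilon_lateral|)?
Model: a linearly elastic bar under uniaxial load, so epsilon_lateral = -nu·epsilon_axial (SI units).
  A: epsilon_lateral = -(0.347 × 0.000639) = -0.0002217
  B: epsilon_lateral = -(0.258 × 0.000881) = -0.0002273
|epsilon_lateral|: A = 0.0002217, B = 0.0002273, so B is larger in magnitude.
Final answer: B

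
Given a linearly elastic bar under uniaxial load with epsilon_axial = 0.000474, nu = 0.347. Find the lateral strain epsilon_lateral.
Model: a linearly elastic bar under uniaxial load, so epsilon_lateral = -nu·epsilon_axial.
Substitute:
  epsilon_lateral = -(0.347 × 0.000474)
  epsilon_lateral = -0.0001645
Final answer: epsilon_lateral = -0.0001645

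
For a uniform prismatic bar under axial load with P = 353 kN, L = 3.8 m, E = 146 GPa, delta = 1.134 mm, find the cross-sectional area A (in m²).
Model: a uniform prismatic bar under axial load, so delta = (P·L) / (A·E).
Solve for A: A = (P·L) / (delta·E).
Convert to SI units:
  P = 353 kN = 353000 N
  E = 146 GPa = 1.46 × 10¹¹ Pa
  delta = 1.134 mm = 0.001134 m
Substitute:
  A = (353000 × 3.8) / (0.001134 × (1.46 × 10¹¹))
  A = 0.008102 m²
Final answer: A = 0.008102 m²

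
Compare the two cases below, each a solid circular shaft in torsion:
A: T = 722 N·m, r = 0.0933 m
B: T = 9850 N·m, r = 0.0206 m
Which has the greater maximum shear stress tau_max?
Model: a solid circular shaft in torsion, so tau_max = (2·T) / (π·r^3) (SI units).
  A: tau_max = (2 × 722) / (π × 0.0933^3) = 565900 Pa = 0.5659 MPa
  B: tau_max = (2 × 9850) / (π × 0.0206^3) = 7.173 × 10⁸ Pa = 717.3 MPa
717.3 MPa > 0.5659 MPa, so B is larger.
Final answer: B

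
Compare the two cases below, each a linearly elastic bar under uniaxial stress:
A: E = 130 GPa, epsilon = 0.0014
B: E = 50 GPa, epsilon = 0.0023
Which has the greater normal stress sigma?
Model: a linearly elastic bar under uniaxial stress, so sigma = E·epsilon (SI units).
  A: sigma = (1.3 × 10¹¹) × 0.0014 = 1.82 × 10⁸ Pa = 182 MPa
  B: sigma = (5 × 10¹⁰) × 0.0023 = 1.15 × 10⁸ Pa = 115 MPa
182 MPa > 115 MPa, so A is larger.
Final answer: A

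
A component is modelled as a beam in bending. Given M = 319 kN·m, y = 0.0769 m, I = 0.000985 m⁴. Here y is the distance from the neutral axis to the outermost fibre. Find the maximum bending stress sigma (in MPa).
Model: a beam in bending, so sigma = (M·y) / I.
Convert to SI units:
  M = 319 kN·m = 319000 N·m
Substitute:
  sigma = (319000 × 0.0769) / 0.000985
  sigma = 2.49 × 10⁷ Pa
Convert: sigma = 2.49 × 10⁷ Pa = 24.9 MPa
Final answer: sigma = 24.9 MPa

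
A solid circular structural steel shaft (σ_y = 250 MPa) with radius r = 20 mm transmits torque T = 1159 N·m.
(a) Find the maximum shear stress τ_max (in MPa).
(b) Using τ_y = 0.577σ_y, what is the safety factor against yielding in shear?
(a) For a solid circular shaft, τ_max = T·r/J with J = π·r^4/2, i.e. τ_max = 2·T / (π·r^3). Convert r = 20 mm = 0.02 m.
  τ_max = (2 × 1159) / (π × 0.02^3) = 9.223 × 10⁷ Pa = 92.23 MPa
(b) τ_y = 0.577 × 250 = 144.25 MPa
  SF = τ_y/τ_max = 144.25 / 92.23 = 1.564
Final answer: (a) τ_max = 92.23 MPa, (b) SF = 1.564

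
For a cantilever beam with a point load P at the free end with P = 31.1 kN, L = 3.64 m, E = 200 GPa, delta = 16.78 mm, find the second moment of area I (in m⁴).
Model: a cantilever beam with a point load P at the free end, so delta = (P·L^3) / (3·E·I).
Solve for I: I = (P·L^3) / (3·delta·E).
Convert to SI units:
  P = 31.1 kN = 31100 N
  E = 200 GPa = 2 × 10¹¹ Pa
  delta = 16.78 mm = 0.01678 m
Substitute:
  I = (31100 × 3.64^3) / (3 × 0.01678 × (2 × 10¹¹))
  I = 0.000149 m⁴
Final answer: I = 0.000149 m⁴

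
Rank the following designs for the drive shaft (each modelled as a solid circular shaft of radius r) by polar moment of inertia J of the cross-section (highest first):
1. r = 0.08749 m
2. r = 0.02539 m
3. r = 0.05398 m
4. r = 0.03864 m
Model: a solid circular shaft of radius r, so J = (π·r^4) / 2 (SI units).
  Case 1: J = (π × 0.08749^4) / 2 = 9.204 × 10⁻⁵ m⁴
  Case 2: J = (π × 0.02539^4) / 2 = 6.528 × 10⁻⁷ m⁴
  Case 3: J = (π × 0.05398^4) / 2 = 1.334 × 10⁻⁵ m⁴
  Case 4: J = (π × 0.03864^4) / 2 = 3.502 × 10⁻⁶ m⁴
Ordering: 9.204 × 10⁻⁵ m⁴ (case 1) > 1.334 × 10⁻⁵ m⁴ (case 3) > 3.502 × 10⁻⁶ m⁴ (case 4) > 6.528 × 10⁻⁷ m⁴ (case 2)
Final answer: 1, 3, 4, 2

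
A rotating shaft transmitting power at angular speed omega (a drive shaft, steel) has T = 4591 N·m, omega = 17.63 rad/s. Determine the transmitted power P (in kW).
Model: a rotating shaft transmitting power at angular speed omega, so P = T·omega.
Substitute:
  P = 4591 × 17.63
  P = 80940 W
Convert: P = 80940 W = 80.94 kW
Final answer: P = 80.94 kW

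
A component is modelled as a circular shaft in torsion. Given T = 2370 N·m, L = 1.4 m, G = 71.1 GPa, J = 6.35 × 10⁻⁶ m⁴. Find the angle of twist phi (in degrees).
Model: a circular shaft in torsion, so phi = (T·L) / (G·J).
Convert to SI units:
  G = 71.1 GPa = 7.11 × 10¹⁰ Pa
Substitute:
  phi = (2370 × 1.4) / ((7.11 × 10¹⁰) × (6.35 × 10⁻⁶))
  phi = 0.007349 rad
Convert to degrees: phi = 0.007349 × 180/π = 0.4211°
Final answer: phi = 0.4211°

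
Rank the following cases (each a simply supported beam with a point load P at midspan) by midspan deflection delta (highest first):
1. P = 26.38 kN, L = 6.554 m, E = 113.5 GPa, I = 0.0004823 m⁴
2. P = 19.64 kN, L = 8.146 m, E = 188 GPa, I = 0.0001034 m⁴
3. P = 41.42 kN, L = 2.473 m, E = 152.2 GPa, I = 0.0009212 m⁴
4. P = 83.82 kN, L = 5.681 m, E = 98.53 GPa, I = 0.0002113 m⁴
Model: a simply supported beam with a point load P at midspan, so delta = (P·L^3) / (48·E·I) (SI units).
  Case 1: delta = (26380 × 6.554^3) / (48 × (1.135 × 10¹¹) × 0.0004823) = 0.002826 m = 2.826 mm
  Case 2: delta = (19640 × 8.146^3) / (48 × (1.88 × 10¹¹) × 0.0001034) = 0.01138 m = 11.38 mm
  Case 3: delta = (41420 × 2.473^3) / (48 × (1.522 × 10¹¹) × 0.0009212) = 9.308 × 10⁻⁵ m = 0.09308 mm
  Case 4: delta = (83820 × 5.681^3) / (48 × (9.853 × 10¹⁰) × 0.0002113) = 0.01538 m = 15.38 mm
Ordering: 15.38 mm (case 4) > 11.38 mm (case 2) > 2.826 mm (case 1) > 0.09308 mm (case 3)
Final answer: 4, 2, 1, 3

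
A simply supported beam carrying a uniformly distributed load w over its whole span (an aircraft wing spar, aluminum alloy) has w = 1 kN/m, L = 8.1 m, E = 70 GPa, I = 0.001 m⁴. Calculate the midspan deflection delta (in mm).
Model: a simply supported beam carrying a uniformly distributed load w over its whole span, so delta = (5·w·L^4) / (384·E·I).
Convert to SI units:
  w = 1 kN/m = 1000 N/m
  E = 70 GPa = 7 × 10¹⁰ Pa
Substitute:
  delta = (5 × 1000 × 8.1^4) / (384 × (7 × 10¹⁰) × 0.001)
  delta = 0.0008007 m
Convert: delta = 0.0008007 m = 0.8007 mm
Final answer: delta = 0.8007 mm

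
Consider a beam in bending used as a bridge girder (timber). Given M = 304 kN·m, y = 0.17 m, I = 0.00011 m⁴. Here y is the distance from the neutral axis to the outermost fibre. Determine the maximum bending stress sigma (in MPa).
Model: a beam in bending, so sigma = (M·y) / I.
Convert to SI units:
  M = 304 kN·m = 304000 N·m
Substitute:
  sigma = (304000 × 0.17) / 0.00011
  sigma = 4.698 × 10⁸ Pa
Convert: sigma = 4.698 × 10⁸ Pa = 469.8 MPa
Final answer: sigma = 469.8 MPa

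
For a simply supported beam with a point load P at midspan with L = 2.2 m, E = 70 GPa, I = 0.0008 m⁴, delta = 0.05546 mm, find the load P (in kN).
Model: a simply supported beam with a point load P at midspan, so delta = (P·L^3) / (48·E·I).
Solve for P: P = (48·delta·E·I) / L^3.
Convert to SI units:
  E = 70 GPa = 7 × 10¹⁰ Pa
  delta = 0.05546 mm = 5.546 × 10⁻⁵ m
Substitute:
  P = (48 × (5.546 × 10⁻⁵) × (7 × 10¹⁰) × 0.0008) / 2.2^3
  P = 14000 N
Convert: P = 14000 N = 14 kN
Final answer: P = 14 kN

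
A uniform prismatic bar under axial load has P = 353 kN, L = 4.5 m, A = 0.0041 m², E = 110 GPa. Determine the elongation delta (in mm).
Model: a uniform prismatic bar under axial load, so delta = (P·L) / (A·E).
Convert to SI units:
  P = 353 kN = 353000 N
  E = 110 GPa = 1.1 × 10¹¹ Pa
Substitute:
  delta = (353000 × 4.5) / (0.0041 × (1.1 × 10¹¹))
  delta = 0.003522 m
Convert: delta = 0.003522 m = 3.522 mm
Final answer: delta = 3.522 mm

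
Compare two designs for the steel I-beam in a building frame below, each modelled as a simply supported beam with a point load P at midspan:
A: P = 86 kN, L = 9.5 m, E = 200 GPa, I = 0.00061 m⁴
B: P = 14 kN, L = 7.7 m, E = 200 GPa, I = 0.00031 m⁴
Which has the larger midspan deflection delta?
Model: a simply supported beam with a point load P at midspan, so delta = (P·L^3) / (48·E·I) (SI units).
  A: delta = (86000 × 9.5^3) / (48 × (2 × 10¹¹) × 0.00061) = 0.01259 m = 12.59 mm
  B: delta = (14000 × 7.7^3) / (48 × (2 × 10¹¹) × 0.00031) = 0.002148 m = 2.148 mm
12.59 mm > 2.148 mm, so A is larger.
Final answer: A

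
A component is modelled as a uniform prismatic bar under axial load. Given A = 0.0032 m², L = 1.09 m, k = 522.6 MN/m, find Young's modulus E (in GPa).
Model: a uniform prismatic bar under axial load, so k = (A·E) / L.
Solve for E: E = (k·L) / A.
Convert to SI units:
  k = 522.6 MN/m = 5.226 × 10⁸ N/m
Substitute:
  E = ((5.226 × 10⁸) × 1.09) / 0.0032
  E = 1.78 × 10¹¹ Pa
Convert: E = 1.78 × 10¹¹ Pa = 178 GPa
Final answer: E = 178 GPa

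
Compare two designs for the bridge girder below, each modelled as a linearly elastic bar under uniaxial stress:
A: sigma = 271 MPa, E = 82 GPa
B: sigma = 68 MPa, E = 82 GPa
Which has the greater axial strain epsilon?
Model: a linearly elastic bar under uniaxial stress, so epsilon = sigma / E (SI units).
  A: epsilon = (2.71 × 10⁸) / (8.2 × 10¹⁰) = 0.003305
  B: epsilon = (6.8 × 10⁷) / (8.2 × 10¹⁰) = 0.0008293
0.003305 > 0.0008293, so A is larger.
Final answer: A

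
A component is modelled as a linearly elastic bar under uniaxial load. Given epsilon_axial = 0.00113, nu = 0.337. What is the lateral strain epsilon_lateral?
Model: a linearly elastic bar under uniaxial load, so epsilon_lateral = -nu·epsilon_axial.
Substitute:
  epsilon_lateral = -(0.337 × 0.00113)
  epsilon_lateral = -0.0003808
Final answer: epsilon_lateral = -0.0003808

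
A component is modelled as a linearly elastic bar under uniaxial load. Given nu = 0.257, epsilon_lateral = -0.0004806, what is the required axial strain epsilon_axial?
Model: a linearly elastic bar under uniaxial load, so epsilon_lateral = -nu·epsilon_axial.
Solve for epsilon_axial: epsilon_axial = -epsilon_lateral / nu.
Substitute:
  epsilon_axial = -(-0.0004806) / 0.257
  epsilon_axial = 0.00187
Final answer: epsilon_axial = 0.00187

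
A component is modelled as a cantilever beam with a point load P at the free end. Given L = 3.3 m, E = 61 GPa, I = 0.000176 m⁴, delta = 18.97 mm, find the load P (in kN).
Model: a cantilever beam with a point load P at the free end, so delta = (P·L^3) / (3·E·I).
Solve for P: P = (3·delta·E·I) / L^3.
Convert to SI units:
  E = 61 GPa = 6.1 × 10¹⁰ Pa
  delta = 18.97 mm = 0.01897 m
Substitute:
  P = (3 × 0.01897 × (6.1 × 10¹⁰) × 0.000176) / 3.3^3
  P = 17000 N
Convert: P = 17000 N = 17 kN
Final answer: P = 17 kN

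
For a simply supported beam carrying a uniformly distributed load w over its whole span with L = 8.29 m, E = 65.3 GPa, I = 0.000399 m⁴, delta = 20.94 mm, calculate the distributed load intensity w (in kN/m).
Model: a simply supported beam carrying a uniformly distributed load w over its whole span, so delta = (5·w·L^4) / (384·E·I).
Solve for w: w = (384·delta·E·I) / (5·L^4).
Convert to SI units:
  E = 65.3 GPa = 6.53 × 10¹⁰ Pa
  delta = 20.94 mm = 0.02094 m
Substitute:
  w = (384 × 0.02094 × (6.53 × 10¹⁰) × 0.000399) / (5 × 8.29^4)
  w = 8872 N/m
Convert: w = 8872 N/m = 8.872 kN/m
Final answer: w = 8.872 kN/m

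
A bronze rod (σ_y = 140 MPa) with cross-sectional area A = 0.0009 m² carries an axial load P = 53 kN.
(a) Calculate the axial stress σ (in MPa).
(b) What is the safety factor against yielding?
(a) Axial stress σ = P/A. Convert P = 53 kN = 53000 N.
  σ = 53000 / 0.0009 = 5.889 × 10⁷ Pa = 58.89 MPa
(b) Safety factor SF = σ_y/σ = 140 / 58.89 = 2.377
Final answer: (a) σ = 58.89 MPa, (b) SF = 2.377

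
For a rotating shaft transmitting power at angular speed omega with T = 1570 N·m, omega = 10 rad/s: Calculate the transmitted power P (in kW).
Model: a rotating shaft transmitting power at angular speed omega, so P = T·omega.
Substitute:
  P = 1570 × 10
  P = 15700 W
Convert: P = 15700 W = 15.7 kW
Final answer: P = 15.7 kW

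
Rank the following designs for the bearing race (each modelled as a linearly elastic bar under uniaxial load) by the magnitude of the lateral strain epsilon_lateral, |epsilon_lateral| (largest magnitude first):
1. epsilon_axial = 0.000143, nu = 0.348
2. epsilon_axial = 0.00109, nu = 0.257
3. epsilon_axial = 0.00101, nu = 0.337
Model: a linearly elastic bar under uniaxial load, so epsilon_lateral = -nu·epsilon_axial (SI units).
  Case 1: epsilon_lateral = -(0.348 × 0.000143) = -4.976 × 10⁻⁵
  Case 2: epsilon_lateral = -(0.257 × 0.00109) = -0.0002801
  Case 3: epsilon_lateral = -(0.337 × 0.00101) = -0.0003404
Ordering by |epsilon_lateral|: 0.0003404 (case 3) > 0.0002801 (case 2) > 4.976 × 10⁻⁵ (case 1)
Final answer: 3, 2, 1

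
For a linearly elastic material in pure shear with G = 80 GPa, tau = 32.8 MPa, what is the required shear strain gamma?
Model: a linearly elastic material in pure shear, so tau = G·gamma.
Solve for gamma: gamma = tau / G.
Convert to SI units:
  G = 80 GPa = 8 × 10¹⁰ Pa
  tau = 32.8 MPa = 3.28 × 10⁷ Pa
Substitute:
  gamma = (3.28 × 10⁷) / (8 × 10¹⁰)
  gamma = 0.00041
Final answer: gamma = 0.00041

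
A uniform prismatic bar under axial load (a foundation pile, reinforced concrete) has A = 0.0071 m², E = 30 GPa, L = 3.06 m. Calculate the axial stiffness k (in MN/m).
Model: a uniform prismatic bar under axial load, so k = (A·E) / L.
Convert to SI units:
  E = 30 GPa = 3 × 10¹⁰ Pa
Substitute:
  k = (0.0071 × (3 × 10¹⁰)) / 3.06
  k = 6.961 × 10⁷ N/m
Convert: k = 6.961 × 10⁷ N/m = 69.61 MN/m
Final answer: k = 69.61 MN/m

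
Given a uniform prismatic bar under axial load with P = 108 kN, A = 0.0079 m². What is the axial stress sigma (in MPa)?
Model: a uniform prismatic bar under axial load, so sigma = P / A.
Convert to SI units:
  P = 108 kN = 108000 N
Substitute:
  sigma = 108000 / 0.0079
  sigma = 1.367 × 10⁷ Pa
Convert: sigma = 1.367 × 10⁷ Pa = 13.67 MPa
Final answer: sigma = 13.67 MPa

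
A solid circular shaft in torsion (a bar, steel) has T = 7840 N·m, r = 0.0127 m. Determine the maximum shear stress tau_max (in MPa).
Model: a solid circular shaft in torsion, so tau_max = (2·T) / (π·r^3).
Substitute:
  tau_max = (2 × 7840) / (π × 0.0127^3)
  tau_max = 2.437 × 10⁹ Pa
Convert: tau_max = 2.437 × 10⁹ Pa = 2437 MPa
Final answer: tau_max = 2437 MPa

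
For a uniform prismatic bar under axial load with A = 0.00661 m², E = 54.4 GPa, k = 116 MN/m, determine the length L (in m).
Model: a uniform prismatic bar under axial load, so k = (A·E) / L.
Solve for L: L = (A·E) / k.
Convert to SI units:
  E = 54.4 GPa = 5.44 × 10¹⁰ Pa
  k = 116 MN/m = 1.16 × 10⁸ N/m
Substitute:
  L = (0.00661 × (5.44 × 10¹⁰)) / (1.16 × 10⁸)
  L = 3.1 m
Final answer: L = 3.1 m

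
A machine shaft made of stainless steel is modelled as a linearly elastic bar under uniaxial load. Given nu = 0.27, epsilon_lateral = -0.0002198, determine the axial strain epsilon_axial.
Model: a linearly elastic bar under uniaxial load, so epsilon_lateral = -nu·epsilon_axial.
Solve for epsilon_axial: epsilon_axial = -epsilon_lateral / nu.
Substitute:
  epsilon_axial = -(-0.0002198) / 0.27
  epsilon_axial = 0.0008141
Final answer: epsilon_axial = 0.0008141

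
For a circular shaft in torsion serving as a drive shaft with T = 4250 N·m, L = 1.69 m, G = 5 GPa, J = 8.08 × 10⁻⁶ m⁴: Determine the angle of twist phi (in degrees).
Model: a circular shaft in torsion, so phi = (T·L) / (G·J).
Convert to SI units:
  G = 5 GPa = 5 × 10⁹ Pa
Substitute:
  phi = (4250 × 1.69) / ((5 × 10⁹) × (8.08 × 10⁻⁶))
  phi = 0.1778 rad
Convert to degrees: phi = 0.1778 × 180/π = 10.19°
Final answer: phi = 10.19°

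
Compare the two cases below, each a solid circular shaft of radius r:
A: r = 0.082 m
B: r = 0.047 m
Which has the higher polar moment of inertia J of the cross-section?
Model: a solid circular shaft of radius r, so J = (π·r^4) / 2 (SI units).
  A: J = (π × 0.082^4) / 2 = 7.102 × 10⁻⁵ m⁴
  B: J = (π × 0.047^4) / 2 = 7.665 × 10⁻⁶ m⁴
7.102 × 10⁻⁵ m⁴ > 7.665 × 10⁻⁶ m⁴, so A is larger.
Final answer: A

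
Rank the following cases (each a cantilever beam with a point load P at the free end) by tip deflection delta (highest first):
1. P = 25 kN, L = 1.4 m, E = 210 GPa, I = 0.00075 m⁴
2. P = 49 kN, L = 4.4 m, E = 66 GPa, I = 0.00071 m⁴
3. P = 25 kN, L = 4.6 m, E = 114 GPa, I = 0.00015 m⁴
Model: a cantilever beam with a point load P at the free end, so delta = (P·L^3) / (3·E·I) (SI units).
  Case 1: delta = (25000 × 1.4^3) / (3 × (2.1 × 10¹¹) × 0.00075) = 0.0001452 m = 0.1452 mm
  Case 2: delta = (49000 × 4.4^3) / (3 × (6.6 × 10¹⁰) × 0.00071) = 0.02969 m = 29.69 mm
  Case 3: delta = (25000 × 4.6^3) / (3 × (1.14 × 10¹¹) × 0.00015) = 0.04743 m = 47.43 mm
Ordering: 47.43 mm (case 3) > 29.69 mm (case 2) > 0.1452 mm (case 1)
Final answer: 3, 2, 1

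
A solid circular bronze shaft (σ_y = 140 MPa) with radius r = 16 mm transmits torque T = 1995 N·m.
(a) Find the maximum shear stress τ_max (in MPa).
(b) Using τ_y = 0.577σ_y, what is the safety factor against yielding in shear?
(a) For a solid circular shaft, τ_max = T·r/J with J = π·r^4/2, i.e. τ_max = 2·T / (π·r^3). Convert r = 16 mm = 0.016 m.
  τ_max = (2 × 1995) / (π × 0.016^3) = 3.101 × 10⁸ Pa = 310.1 MPa
(b) τ_y = 0.577 × 140 = 80.78 MPa
  SF = τ_y/τ_max = 80.78 / 310.1 = 0.2605
Final answer: (a) τ_max = 310.1 MPa, (b) SF = 0.2605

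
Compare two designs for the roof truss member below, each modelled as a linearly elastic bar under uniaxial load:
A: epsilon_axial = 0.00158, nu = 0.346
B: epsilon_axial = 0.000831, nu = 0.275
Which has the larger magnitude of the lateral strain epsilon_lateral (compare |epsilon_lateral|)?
Model: a linearly elastic bar under uniaxial load, so epsilon_lateral = -nu·epsilon_axial (SI units).
  A: epsilon_lateral = -(0.346 × 0.00158) = -0.0005467
  B: epsilon_lateral = -(0.275 × 0.000831) = -0.0002285
|epsilon_lateral|: A = 0.0005467, B = 0.0002285, so A is larger in magnitude.
Final answer: A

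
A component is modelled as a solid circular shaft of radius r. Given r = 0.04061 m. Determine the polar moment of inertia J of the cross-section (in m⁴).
Model: a solid circular shaft of radius r, so J = (π·r^4) / 2.
Substitute:
  J = (π × 0.04061^4) / 2
  J = 4.272 × 10⁻⁶ m⁴
Final answer: J = 4.272 × 10⁻⁶ m⁴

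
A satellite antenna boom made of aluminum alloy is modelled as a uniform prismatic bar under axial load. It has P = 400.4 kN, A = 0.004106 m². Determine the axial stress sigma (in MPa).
Model: a uniform prismatic bar under axial load, so sigma = P / A.
Convert to SI units:
  P = 400.4 kN = 400400 N
Substitute:
  sigma = 400400 / 0.004106
  sigma = 9.752 × 10⁷ Pa
Convert: sigma = 9.752 × 10⁷ Pa = 97.52 MPa
Final answer: sigma = 97.52 MPa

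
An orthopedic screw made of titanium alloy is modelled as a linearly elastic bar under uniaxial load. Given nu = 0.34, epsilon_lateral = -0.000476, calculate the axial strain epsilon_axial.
Model: a linearly elastic bar under uniaxial load, so epsilon_lateral = -nu·epsilon_axial.
Solve for epsilon_axial: epsilon_axial = -epsilon_lateral / nu.
Substitute:
  epsilon_axial = -(-0.000476) / 0.34
  epsilon_axial = 0.0014
Final answer: epsilon_axial = 0.0014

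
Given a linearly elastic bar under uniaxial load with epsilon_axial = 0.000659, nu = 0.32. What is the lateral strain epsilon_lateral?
Model: a linearly elastic bar under uniaxial load, so epsilon_lateral = -nu·epsilon_axial.
Substitute:
  epsilon_lateral = -(0.32 × 0.000659)
  epsilon_lateral = -0.0002109
Final answer: epsilon_lateral = -0.0002109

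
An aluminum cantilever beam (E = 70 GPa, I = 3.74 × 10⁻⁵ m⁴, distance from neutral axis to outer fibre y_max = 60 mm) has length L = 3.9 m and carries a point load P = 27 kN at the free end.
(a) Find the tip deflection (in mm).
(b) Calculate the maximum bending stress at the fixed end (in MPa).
(a) Tip deflection of a cantilever with an end point load: δ = P·L^3 / (3·E·I). Convert P = 27 kN = 27000 N, E = 70 GPa = 7 × 10¹⁰ Pa.
  δ = (27000 × 3.9^3) / (3 × (7 × 10¹⁰) × (3.74 × 10⁻⁵)) = 0.2039 m = 203.9 mm
(b) Maximum bending moment at the fixed end: M = P·L = 27000 × 3.9 = 105300 N·m. Convert y_max = 60 mm = 0.06 m.
  σ = M·y_max / I = (105300 × 0.06) / (3.74 × 10⁻⁵) = 1.689 × 10⁸ Pa = 168.9 MPa
Final answer: (a) δ = 203.9 mm, (b) σ = 168.9 MPa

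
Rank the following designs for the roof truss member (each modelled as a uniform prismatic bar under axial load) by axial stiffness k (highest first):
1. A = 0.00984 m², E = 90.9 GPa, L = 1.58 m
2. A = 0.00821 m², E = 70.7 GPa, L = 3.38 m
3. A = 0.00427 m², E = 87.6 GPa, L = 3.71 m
Model: a uniform prismatic bar under axial load, so k = (A·E) / L (SI units).
  Case 1: k = (0.00984 × (9.09 × 10¹⁰)) / 1.58 = 5.661 × 10⁸ N/m = 566.1 MN/m
  Case 2: k = (0.00821 × (7.07 × 10¹⁰)) / 3.38 = 1.717 × 10⁸ N/m = 171.7 MN/m
  Case 3: k = (0.00427 × (8.76 × 10¹⁰)) / 3.71 = 1.008 × 10⁸ N/m = 100.8 MN/m
Ordering: 566.1 MN/m (case 1) > 171.7 MN/m (case 2) > 100.8 MN/m (case 3)
Final answer: 1, 2, 3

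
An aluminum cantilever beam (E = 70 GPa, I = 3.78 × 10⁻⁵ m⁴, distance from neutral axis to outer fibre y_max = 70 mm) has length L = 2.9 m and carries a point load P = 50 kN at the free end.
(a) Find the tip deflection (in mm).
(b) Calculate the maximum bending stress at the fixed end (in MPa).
(a) Tip deflection of a cantilever with an end point load: δ = P·L^3 / (3·E·I). Convert P = 50 kN = 50000 N, E = 70 GPa = 7 × 10¹⁰ Pa.
  δ = (50000 × 2.9^3) / (3 × (7 × 10¹⁰) × (3.78 × 10⁻⁵)) = 0.1536 m = 153.6 mm
(b) Maximum bending moment at the fixed end: M = P·L = 50000 × 2.9 = 145000 N·m. Convert y_max = 70 mm = 0.07 m.
  σ = M·y_max / I = (145000 × 0.07) / (3.78 × 10⁻⁵) = 2.685 × 10⁸ Pa = 268.5 MPa
Final answer: (a) δ = 153.6 mm, (b) σ = 268.5 MPa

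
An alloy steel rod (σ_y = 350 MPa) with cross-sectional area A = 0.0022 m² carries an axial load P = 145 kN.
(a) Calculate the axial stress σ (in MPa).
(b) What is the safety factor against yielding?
(a) Axial stress σ = P/A. Convert P = 145 kN = 145000 N.
  σ = 145000 / 0.0022 = 6.591 × 10⁷ Pa = 65.91 MPa
(b) Safety factor SF = σ_y/σ = 350 / 65.91 = 5.31
Final answer: (a) σ = 65.91 MPa, (b) SF = 5.31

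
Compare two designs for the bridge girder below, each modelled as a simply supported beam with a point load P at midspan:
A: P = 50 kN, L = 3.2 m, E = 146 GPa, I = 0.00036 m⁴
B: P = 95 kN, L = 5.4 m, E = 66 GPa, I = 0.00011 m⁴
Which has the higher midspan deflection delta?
Model: a simply supported beam with a point load P at midspan, so delta = (P·L^3) / (48·E·I) (SI units).
  A: delta = (50000 × 3.2^3) / (48 × (1.46 × 10¹¹) × 0.00036) = 0.0006494 m = 0.6494 mm
  B: delta = (95000 × 5.4^3) / (48 × (6.6 × 10¹⁰) × 0.00011) = 0.04293 m = 42.93 mm
42.93 mm > 0.6494 mm, so B is larger.
Final answer: B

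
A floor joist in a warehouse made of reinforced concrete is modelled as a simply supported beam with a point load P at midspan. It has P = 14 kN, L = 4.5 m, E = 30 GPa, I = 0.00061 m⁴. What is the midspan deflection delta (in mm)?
Model: a simply supported beam with a point load P at midspan, so delta = (P·L^3) / (48·E·I).
Convert to SI units:
  P = 14 kN = 14000 N
  E = 30 GPa = 3 × 10¹⁰ Pa
Substitute:
  delta = (14000 × 4.5^3) / (48 × (3 × 10¹⁰) × 0.00061)
  delta = 0.001452 m
Convert: delta = 0.001452 m = 1.452 mm
Final answer: delta = 1.452 mm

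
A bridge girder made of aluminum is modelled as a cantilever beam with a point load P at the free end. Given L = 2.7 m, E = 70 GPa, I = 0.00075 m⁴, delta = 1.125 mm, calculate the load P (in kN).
Model: a cantilever beam with a point load P at the free end, so delta = (P·L^3) / (3·E·I).
Solve for P: P = (3·delta·E·I) / L^3.
Convert to SI units:
  E = 70 GPa = 7 × 10¹⁰ Pa
  delta = 1.125 mm = 0.001125 m
Substitute:
  P = (3 × 0.001125 × (7 × 10¹⁰) × 0.00075) / 2.7^3
  P = 9002 N
Convert: P = 9002 N = 9.002 kN
Final answer: P = 9.002 kN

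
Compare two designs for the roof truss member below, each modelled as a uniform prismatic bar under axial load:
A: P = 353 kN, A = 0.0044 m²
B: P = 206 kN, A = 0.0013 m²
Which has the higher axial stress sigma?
Model: a uniform prismatic bar under axial load, so sigma = P / A (SI units).
  A: sigma = 353000 / 0.0044 = 8.023 × 10⁷ Pa = 80.23 MPa
  B: sigma = 206000 / 0.0013 = 1.585 × 10⁸ Pa = 158.5 MPa
158.5 MPa > 80.23 MPa, so B is larger.
Final answer: B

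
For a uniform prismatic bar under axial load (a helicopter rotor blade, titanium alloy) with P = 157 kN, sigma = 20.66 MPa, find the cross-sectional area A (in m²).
Model: a uniform prismatic bar under axial load, so sigma = P / A.
Solve for A: A = P / sigma.
Convert to SI units:
  P = 157 kN = 157000 N
  sigma = 20.66 MPa = 2.066 × 10⁷ Pa
Substitute:
  A = 157000 / (2.066 × 10⁷)
  A = 0.007599 m²
Final answer: A = 0.007599 m²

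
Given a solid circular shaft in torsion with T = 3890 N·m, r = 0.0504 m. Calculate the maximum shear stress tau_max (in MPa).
Model: a solid circular shaft in torsion, so tau_max = (2·T) / (π·r^3).
Substitute:
  tau_max = (2 × 3890) / (π × 0.0504^3)
  tau_max = 1.934 × 10⁷ Pa
Convert: tau_max = 1.934 × 10⁷ Pa = 19.34 MPa
Final answer: tau_max = 19.34 MPa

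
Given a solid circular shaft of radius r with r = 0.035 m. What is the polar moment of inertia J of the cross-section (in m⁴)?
Model: a solid circular shaft of radius r, so J = (π·r^4) / 2.
Substitute:
  J = (π × 0.035^4) / 2
  J = 2.357 × 10⁻⁶ m⁴
Final answer: J = 2.357 × 10⁻⁶ m⁴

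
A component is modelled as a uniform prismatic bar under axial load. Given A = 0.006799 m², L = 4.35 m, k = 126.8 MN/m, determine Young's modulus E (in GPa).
Model: a uniform prismatic bar under axial load, so k = (A·E) / L.
Solve for E: E = (k·L) / A.
Convert to SI units:
  k = 126.8 MN/m = 1.268 × 10⁸ N/m
Substitute:
  E = ((1.268 × 10⁸) × 4.35) / 0.006799
  E = 8.113 × 10¹⁰ Pa
Convert: E = 8.113 × 10¹⁰ Pa = 81.13 GPa
Final answer: E = 81.13 GPa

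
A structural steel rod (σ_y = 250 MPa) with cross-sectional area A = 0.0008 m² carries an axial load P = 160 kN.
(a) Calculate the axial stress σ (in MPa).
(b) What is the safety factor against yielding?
(a) Axial stress σ = P/A. Convert P = 160 kN = 160000 N.
  σ = 160000 / 0.0008 = 2 × 10⁸ Pa = 200 MPa
(b) Safety factor SF = σ_y/σ = 250 / 200 = 1.25
Final answer: (a) σ = 200 MPa, (b) SF = 1.25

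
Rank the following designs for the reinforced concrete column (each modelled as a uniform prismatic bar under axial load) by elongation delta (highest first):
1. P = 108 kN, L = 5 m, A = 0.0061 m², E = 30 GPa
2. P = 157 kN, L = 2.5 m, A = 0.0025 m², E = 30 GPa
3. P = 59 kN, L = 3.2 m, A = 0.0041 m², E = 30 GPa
Model: a uniform prismatic bar under axial load, so delta = (P·L) / (A·E) (SI units).
  Case 1: delta = (108000 × 5) / (0.0061 × (3 × 10¹⁰)) = 0.002951 m = 2.951 mm
  Case 2: delta = (157000 × 2.5) / (0.0025 × (3 × 10¹⁰)) = 0.005233 m = 5.233 mm
  Case 3: delta = (59000 × 3.2) / (0.0041 × (3 × 10¹⁰)) = 0.001535 m = 1.535 mm
Ordering: 5.233 mm (case 2) > 2.951 mm (case 1) > 1.535 mm (case 3)
Final answer: 2, 1, 3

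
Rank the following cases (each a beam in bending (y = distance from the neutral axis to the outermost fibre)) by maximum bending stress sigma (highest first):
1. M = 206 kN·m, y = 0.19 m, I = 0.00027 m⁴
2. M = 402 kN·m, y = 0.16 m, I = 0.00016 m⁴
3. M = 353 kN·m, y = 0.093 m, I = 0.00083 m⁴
Model: a beam in bending (y = distance from the neutral axis to the outermost fibre), so sigma = (M·y) / I (SI units).
  Case 1: sigma = (206000 × 0.19) / 0.00027 = 1.45 × 10⁸ Pa = 145 MPa
  Case 2: sigma = (402000 × 0.16) / 0.00016 = 4.02 × 10⁸ Pa = 402 MPa
  Case 3: sigma = (353000 × 0.093) / 0.00083 = 3.955 × 10⁷ Pa = 39.55 MPa
Ordering: 402 MPa (case 2) > 145 MPa (case 1) > 39.55 MPa (case 3)
Final answer: 2, 1, 3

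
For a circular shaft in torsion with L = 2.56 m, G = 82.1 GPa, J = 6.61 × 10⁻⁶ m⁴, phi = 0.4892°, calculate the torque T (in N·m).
Model: a circular shaft in torsion, so phi = (T·L) / (G·J).
Solve for T: T = (phi·G·J) / L.
Convert to SI units:
  G = 82.1 GPa = 8.21 × 10¹⁰ Pa
  phi = 0.4892° = 0.008538 rad
Substitute:
  T = (0.008538 × (8.21 × 10¹⁰) × (6.61 × 10⁻⁶)) / 2.56
  T = 1810 N·m
Final answer: T = 1810 N·m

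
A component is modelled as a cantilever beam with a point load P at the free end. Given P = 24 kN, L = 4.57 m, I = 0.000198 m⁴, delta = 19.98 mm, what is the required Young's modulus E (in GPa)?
Model: a cantilever beam with a point load P at the free end, so delta = (P·L^3) / (3·E·I).
Solve for E: E = (P·L^3) / (3·delta·I).
Convert to SI units:
  P = 24 kN = 24000 N
  delta = 19.98 mm = 0.01998 m
Substitute:
  E = (24000 × 4.57^3) / (3 × 0.01998 × 0.000198)
  E = 1.93 × 10¹¹ Pa
Convert: E = 1.93 × 10¹¹ Pa = 193 GPa
Final answer: E = 193 GPa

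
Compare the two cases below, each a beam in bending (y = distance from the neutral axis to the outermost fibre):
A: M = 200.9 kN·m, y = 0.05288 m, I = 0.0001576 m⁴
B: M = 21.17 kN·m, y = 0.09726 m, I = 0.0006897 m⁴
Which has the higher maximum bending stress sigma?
Model: a beam in bending (y = distance from the neutral axis to the outermost fibre), so sigma = (M·y) / I (SI units).
  A: sigma = (200900 × 0.05288) / 0.0001576 = 6.741 × 10⁷ Pa = 67.41 MPa
  B: sigma = (21170 × 0.09726) / 0.0006897 = 2.985 × 10⁶ Pa = 2.985 MPa
67.41 MPa > 2.985 MPa, so A is larger.
Final answer: A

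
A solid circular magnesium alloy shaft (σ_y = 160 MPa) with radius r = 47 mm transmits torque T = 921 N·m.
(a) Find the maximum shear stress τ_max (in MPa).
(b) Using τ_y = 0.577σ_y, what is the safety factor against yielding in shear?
(a) For a solid circular shaft, τ_max = T·r/J with J = π·r^4/2, i.e. τ_max = 2·T / (π·r^3). Convert r = 47 mm = 0.047 m.
  τ_max = (2 × 921) / (π × 0.047^3) = 5.647 × 10⁶ Pa = 5.647 MPa
(b) τ_y = 0.577 × 160 = 92.32 MPa
  SF = τ_y/τ_max = 92.32 / 5.647 = 16.35
Final answer: (a) τ_max = 5.647 MPa, (b) SF = 16.35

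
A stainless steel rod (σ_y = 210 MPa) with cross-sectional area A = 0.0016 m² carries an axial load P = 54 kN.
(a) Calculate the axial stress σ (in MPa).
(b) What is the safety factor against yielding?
(a) Axial stress σ = P/A. Convert P = 54 kN = 54000 N.
  σ = 54000 / 0.0016 = 3.375 × 10⁷ Pa = 33.75 MPa
(b) Safety factor SF = σ_y/σ = 210 / 33.75 = 6.222
Final answer: (a) σ = 33.75 MPa, (b) SF = 6.222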